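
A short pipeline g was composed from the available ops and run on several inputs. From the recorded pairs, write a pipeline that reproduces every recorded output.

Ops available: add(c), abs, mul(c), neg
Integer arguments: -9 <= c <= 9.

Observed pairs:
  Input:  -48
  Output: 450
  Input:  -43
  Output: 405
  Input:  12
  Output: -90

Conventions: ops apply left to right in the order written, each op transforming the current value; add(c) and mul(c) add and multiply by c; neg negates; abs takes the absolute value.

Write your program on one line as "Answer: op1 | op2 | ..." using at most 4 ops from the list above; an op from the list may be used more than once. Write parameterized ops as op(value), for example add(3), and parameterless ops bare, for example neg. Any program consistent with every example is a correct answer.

add(1) | add(5) | add(-8) | mul(-9)

Check, running the answer program on each example:
  -48 -> -47 -> -42 -> -50 -> 450
  -43 -> -42 -> -37 -> -45 -> 405
  12 -> 13 -> 18 -> 10 -> -90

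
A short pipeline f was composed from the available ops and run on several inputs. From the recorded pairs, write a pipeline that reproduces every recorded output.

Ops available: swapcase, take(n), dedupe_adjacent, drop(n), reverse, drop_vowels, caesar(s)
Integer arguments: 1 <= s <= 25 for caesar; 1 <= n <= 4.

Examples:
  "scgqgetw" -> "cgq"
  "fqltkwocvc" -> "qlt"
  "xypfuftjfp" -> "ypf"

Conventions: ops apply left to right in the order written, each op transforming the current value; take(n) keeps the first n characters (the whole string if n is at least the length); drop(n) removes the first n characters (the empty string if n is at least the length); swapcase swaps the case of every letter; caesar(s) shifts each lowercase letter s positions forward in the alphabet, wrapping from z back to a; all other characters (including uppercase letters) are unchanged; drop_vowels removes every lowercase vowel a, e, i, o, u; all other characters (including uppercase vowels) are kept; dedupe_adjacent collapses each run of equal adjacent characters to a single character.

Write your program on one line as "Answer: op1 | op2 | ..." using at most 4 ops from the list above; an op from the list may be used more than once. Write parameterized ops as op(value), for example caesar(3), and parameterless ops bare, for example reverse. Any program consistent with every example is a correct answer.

drop(1) | drop_vowels | take(4) | take(3)

Check, running the answer program on each example:
  "scgqgetw" -> "cgqgetw" -> "cgqgtw" -> "cgqg" -> "cgq"
  "fqltkwocvc" -> "qltkwocvc" -> "qltkwcvc" -> "qltk" -> "qlt"
  "xypfuftjfp" -> "ypfuftjfp" -> "ypfftjfp" -> "ypff" -> "ypf"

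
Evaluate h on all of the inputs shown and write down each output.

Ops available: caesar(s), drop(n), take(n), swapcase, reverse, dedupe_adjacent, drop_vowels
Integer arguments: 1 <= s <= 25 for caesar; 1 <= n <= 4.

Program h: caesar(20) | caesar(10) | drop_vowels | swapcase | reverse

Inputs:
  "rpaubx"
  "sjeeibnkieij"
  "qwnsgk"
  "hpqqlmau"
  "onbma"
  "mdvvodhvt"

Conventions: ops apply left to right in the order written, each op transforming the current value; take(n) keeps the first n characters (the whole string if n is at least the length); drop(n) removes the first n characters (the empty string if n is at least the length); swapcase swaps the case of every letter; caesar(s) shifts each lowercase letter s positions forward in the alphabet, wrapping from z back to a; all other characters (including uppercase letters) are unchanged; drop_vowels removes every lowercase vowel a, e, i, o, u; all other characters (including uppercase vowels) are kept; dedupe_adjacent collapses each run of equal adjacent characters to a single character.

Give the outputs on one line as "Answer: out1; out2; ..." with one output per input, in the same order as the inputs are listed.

"BFYTV"; "NMMRFMNW"; "KWR"; "YQPTL"; "QFRS"; "XZLHSZZHQ"

Execution, op by op:
  "rpaubx" -> "ljuovr" -> "vteyfb" -> "vtyfb" -> "VTYFB" -> "BFYTV"
  "sjeeibnkieij" -> "mdyycvhecycd" -> "wniimfromimn" -> "wnmfrmmn" -> "WNMFRMMN" -> "NMMRFMNW"
  "qwnsgk" -> "kqhmae" -> "uarwko" -> "rwk" -> "RWK" -> "KWR"
  "hpqqlmau" -> "bjkkfguo" -> "ltuupqey" -> "ltpqy" -> "LTPQY" -> "YQPTL"
  "onbma" -> "ihvgu" -> "srfqe" -> "srfq" -> "SRFQ" -> "QFRS"
  "mdvvodhvt" -> "gxppixbpn" -> "qhzzshlzx" -> "qhzzshlzx" -> "QHZZSHLZX" -> "XZLHSZZHQ"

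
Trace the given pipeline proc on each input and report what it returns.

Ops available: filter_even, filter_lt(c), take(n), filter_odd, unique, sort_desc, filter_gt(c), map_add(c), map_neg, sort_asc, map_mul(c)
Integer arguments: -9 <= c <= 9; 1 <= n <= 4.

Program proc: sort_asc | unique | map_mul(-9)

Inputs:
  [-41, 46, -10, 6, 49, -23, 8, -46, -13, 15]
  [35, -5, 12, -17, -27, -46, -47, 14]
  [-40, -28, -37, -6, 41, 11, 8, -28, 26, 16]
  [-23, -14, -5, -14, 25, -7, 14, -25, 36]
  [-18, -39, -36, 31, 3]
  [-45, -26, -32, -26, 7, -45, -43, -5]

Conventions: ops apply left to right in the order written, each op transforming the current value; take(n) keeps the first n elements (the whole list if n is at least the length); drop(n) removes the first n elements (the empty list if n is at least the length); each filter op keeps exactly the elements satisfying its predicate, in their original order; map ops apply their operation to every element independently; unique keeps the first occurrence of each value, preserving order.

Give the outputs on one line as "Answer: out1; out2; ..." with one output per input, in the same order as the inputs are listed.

Execution, op by op:
  [-41, 46, -10, 6, 49, -23, 8, -46, -13, 15] -> [-46, -41, -23, -13, -10, 6, 8, 15, 46, 49] -> [-46, -41, -23, -13, -10, 6, 8, 15, 46, 49] -> [414, 369, 207, 117, 90, -54, -72, -135, -414, -441]
  [35, -5, 12, -17, -27, -46, -47, 14] -> [-47, -46, -27, -17, -5, 12, 14, 35] -> [-47, -46, -27, -17, -5, 12, 14, 35] -> [423, 414, 243, 153, 45, -108, -126, -315]
  [-40, -28, -37, -6, 41, 11, 8, -28, 26, 16] -> [-40, -37, -28, -28, -6, 8, 11, 16, 26, 41] -> [-40, -37, -28, -6, 8, 11, 16, 26, 41] -> [360, 333, 252, 54, -72, -99, -144, -234, -369]
  [-23, -14, -5, -14, 25, -7, 14, -25, 36] -> [-25, -23, -14, -14, -7, -5, 14, 25, 36] -> [-25, -23, -14, -7, -5, 14, 25, 36] -> [225, 207, 126, 63, 45, -126, -225, -324]
  [-18, -39, -36, 31, 3] -> [-39, -36, -18, 3, 31] -> [-39, -36, -18, 3, 31] -> [351, 324, 162, -27, -279]
  [-45, -26, -32, -26, 7, -45, -43, -5] -> [-45, -45, -43, -32, -26, -26, -5, 7] -> [-45, -43, -32, -26, -5, 7] -> [405, 387, 288, 234, 45, -63]

[414, 369, 207, 117, 90, -54, -72, -135, -414, -441]; [423, 414, 243, 153, 45, -108, -126, -315]; [360, 333, 252, 54, -72, -99, -144, -234, -369]; [225, 207, 126, 63, 45, -126, -225, -324]; [351, 324, 162, -27, -279]; [405, 387, 288, 234, 45, -63]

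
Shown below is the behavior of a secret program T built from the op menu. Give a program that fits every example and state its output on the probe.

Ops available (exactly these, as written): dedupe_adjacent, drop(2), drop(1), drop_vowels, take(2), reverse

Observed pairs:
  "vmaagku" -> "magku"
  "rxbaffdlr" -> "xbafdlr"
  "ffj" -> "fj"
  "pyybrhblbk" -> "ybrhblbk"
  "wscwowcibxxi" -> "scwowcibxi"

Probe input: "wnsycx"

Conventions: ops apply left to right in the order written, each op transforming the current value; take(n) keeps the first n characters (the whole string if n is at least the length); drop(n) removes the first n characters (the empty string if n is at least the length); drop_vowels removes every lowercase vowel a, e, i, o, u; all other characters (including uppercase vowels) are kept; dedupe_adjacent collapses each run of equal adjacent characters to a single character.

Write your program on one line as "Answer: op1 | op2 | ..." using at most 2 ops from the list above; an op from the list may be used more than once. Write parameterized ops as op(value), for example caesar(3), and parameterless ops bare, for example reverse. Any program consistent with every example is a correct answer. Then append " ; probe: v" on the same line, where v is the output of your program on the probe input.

drop(1) | dedupe_adjacent ; probe: "nsycx"

Check, running the answer program on each example:
  "vmaagku" -> "maagku" -> "magku"
  "rxbaffdlr" -> "xbaffdlr" -> "xbafdlr"
  "ffj" -> "fj" -> "fj"
  "pyybrhblbk" -> "yybrhblbk" -> "ybrhblbk"
  "wscwowcibxxi" -> "scwowcibxxi" -> "scwowcibxi"
  probe: "wnsycx" -> "nsycx" -> "nsycx"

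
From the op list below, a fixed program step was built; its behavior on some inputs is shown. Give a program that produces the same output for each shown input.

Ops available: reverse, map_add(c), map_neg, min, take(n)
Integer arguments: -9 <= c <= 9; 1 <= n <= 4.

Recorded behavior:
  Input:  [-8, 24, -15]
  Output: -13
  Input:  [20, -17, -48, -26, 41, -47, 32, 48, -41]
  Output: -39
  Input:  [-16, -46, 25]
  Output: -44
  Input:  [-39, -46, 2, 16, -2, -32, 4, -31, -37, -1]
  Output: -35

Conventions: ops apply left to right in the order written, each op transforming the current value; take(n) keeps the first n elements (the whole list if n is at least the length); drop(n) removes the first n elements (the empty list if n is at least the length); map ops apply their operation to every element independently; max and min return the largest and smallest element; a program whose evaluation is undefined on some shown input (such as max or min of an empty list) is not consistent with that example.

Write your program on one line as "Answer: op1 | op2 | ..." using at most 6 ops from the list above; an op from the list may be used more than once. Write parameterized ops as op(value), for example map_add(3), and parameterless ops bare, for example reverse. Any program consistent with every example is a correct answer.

reverse | map_add(3) | map_add(-1) | take(3) | min

Check, running the answer program on each example:
  [-8, 24, -15] -> [-15, 24, -8] -> [-12, 27, -5] -> [-13, 26, -6] -> [-13, 26, -6] -> -13
  [20, -17, -48, -26, 41, -47, 32, 48, -41] -> [-41, 48, 32, -47, 41, -26, -48, -17, 20] -> [-38, 51, 35, -44, 44, -23, -45, -14, 23] -> [-39, 50, 34, -45, 43, -24, -46, -15, 22] -> [-39, 50, 34] -> -39
  [-16, -46, 25] -> [25, -46, -16] -> [28, -43, -13] -> [27, -44, -14] -> [27, -44, -14] -> -44
  [-39, -46, 2, 16, -2, -32, 4, -31, -37, -1] -> [-1, -37, -31, 4, -32, -2, 16, 2, -46, -39] -> [2, -34, -28, 7, -29, 1, 19, 5, -43, -36] -> [1, -35, -29, 6, -30, 0, 18, 4, -44, -37] -> [1, -35, -29] -> -35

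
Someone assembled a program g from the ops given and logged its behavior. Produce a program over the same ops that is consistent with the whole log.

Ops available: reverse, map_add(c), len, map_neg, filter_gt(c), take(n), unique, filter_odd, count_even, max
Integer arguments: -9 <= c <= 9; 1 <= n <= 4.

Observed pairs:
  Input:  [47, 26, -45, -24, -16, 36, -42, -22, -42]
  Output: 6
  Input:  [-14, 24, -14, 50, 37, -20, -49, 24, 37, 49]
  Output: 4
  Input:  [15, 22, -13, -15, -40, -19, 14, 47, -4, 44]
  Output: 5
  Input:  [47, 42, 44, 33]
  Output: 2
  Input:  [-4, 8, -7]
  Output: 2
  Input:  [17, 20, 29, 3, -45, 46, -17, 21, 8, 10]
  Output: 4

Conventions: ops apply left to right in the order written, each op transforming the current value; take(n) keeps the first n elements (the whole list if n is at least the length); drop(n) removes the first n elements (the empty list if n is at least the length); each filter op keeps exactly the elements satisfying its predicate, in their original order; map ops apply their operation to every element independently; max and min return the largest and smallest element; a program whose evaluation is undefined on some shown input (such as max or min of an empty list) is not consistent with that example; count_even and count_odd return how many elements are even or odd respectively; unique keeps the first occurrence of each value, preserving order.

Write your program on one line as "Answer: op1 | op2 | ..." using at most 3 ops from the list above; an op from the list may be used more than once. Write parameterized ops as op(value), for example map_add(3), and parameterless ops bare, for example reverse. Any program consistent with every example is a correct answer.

unique | map_neg | count_even

Check, running the answer program on each example:
  [47, 26, -45, -24, -16, 36, -42, -22, -42] -> [47, 26, -45, -24, -16, 36, -42, -22] -> [-47, -26, 45, 24, 16, -36, 42, 22] -> 6
  [-14, 24, -14, 50, 37, -20, -49, 24, 37, 49] -> [-14, 24, 50, 37, -20, -49, 49] -> [14, -24, -50, -37, 20, 49, -49] -> 4
  [15, 22, -13, -15, -40, -19, 14, 47, -4, 44] -> [15, 22, -13, -15, -40, -19, 14, 47, -4, 44] -> [-15, -22, 13, 15, 40, 19, -14, -47, 4, -44] -> 5
  [47, 42, 44, 33] -> [47, 42, 44, 33] -> [-47, -42, -44, -33] -> 2
  [-4, 8, -7] -> [-4, 8, -7] -> [4, -8, 7] -> 2
  [17, 20, 29, 3, -45, 46, -17, 21, 8, 10] -> [17, 20, 29, 3, -45, 46, -17, 21, 8, 10] -> [-17, -20, -29, -3, 45, -46, 17, -21, -8, -10] -> 4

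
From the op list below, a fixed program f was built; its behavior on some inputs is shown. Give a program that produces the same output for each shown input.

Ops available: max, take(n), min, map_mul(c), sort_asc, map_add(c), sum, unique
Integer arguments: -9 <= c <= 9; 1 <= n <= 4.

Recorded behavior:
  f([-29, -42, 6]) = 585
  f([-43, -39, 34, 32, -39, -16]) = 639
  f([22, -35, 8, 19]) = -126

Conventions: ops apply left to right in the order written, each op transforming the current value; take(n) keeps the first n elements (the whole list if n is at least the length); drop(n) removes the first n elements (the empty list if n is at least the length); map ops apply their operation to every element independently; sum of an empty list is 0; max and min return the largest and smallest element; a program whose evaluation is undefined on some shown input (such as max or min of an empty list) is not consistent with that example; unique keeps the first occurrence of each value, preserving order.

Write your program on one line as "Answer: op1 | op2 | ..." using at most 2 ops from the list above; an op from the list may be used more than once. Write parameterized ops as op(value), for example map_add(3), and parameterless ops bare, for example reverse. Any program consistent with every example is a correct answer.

map_mul(-9) | sum

Check, running the answer program on each example:
  [-29, -42, 6] -> [261, 378, -54] -> 585
  [-43, -39, 34, 32, -39, -16] -> [387, 351, -306, -288, 351, 144] -> 639
  [22, -35, 8, 19] -> [-198, 315, -72, -171] -> -126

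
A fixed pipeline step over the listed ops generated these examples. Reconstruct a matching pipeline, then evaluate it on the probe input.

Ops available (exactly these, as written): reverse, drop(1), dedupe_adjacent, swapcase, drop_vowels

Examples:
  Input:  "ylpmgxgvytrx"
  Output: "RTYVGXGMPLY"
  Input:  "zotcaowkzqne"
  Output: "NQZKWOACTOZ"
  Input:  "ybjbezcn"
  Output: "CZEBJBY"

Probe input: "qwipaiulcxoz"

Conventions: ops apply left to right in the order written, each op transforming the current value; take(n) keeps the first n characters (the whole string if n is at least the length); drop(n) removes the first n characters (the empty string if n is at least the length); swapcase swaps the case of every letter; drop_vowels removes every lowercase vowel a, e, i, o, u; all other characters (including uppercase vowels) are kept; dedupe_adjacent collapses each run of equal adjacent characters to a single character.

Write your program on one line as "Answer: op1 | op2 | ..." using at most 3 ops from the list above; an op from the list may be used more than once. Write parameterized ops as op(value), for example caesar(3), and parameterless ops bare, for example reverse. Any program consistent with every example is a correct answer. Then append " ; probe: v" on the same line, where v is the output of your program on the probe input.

reverse | swapcase | drop(1) ; probe: "OXCLUIAPIWQ"

Check, running the answer program on each example:
  "ylpmgxgvytrx" -> "xrtyvgxgmply" -> "XRTYVGXGMPLY" -> "RTYVGXGMPLY"
  "zotcaowkzqne" -> "enqzkwoactoz" -> "ENQZKWOACTOZ" -> "NQZKWOACTOZ"
  "ybjbezcn" -> "nczebjby" -> "NCZEBJBY" -> "CZEBJBY"
  probe: "qwipaiulcxoz" -> "zoxcluiapiwq" -> "ZOXCLUIAPIWQ" -> "OXCLUIAPIWQ"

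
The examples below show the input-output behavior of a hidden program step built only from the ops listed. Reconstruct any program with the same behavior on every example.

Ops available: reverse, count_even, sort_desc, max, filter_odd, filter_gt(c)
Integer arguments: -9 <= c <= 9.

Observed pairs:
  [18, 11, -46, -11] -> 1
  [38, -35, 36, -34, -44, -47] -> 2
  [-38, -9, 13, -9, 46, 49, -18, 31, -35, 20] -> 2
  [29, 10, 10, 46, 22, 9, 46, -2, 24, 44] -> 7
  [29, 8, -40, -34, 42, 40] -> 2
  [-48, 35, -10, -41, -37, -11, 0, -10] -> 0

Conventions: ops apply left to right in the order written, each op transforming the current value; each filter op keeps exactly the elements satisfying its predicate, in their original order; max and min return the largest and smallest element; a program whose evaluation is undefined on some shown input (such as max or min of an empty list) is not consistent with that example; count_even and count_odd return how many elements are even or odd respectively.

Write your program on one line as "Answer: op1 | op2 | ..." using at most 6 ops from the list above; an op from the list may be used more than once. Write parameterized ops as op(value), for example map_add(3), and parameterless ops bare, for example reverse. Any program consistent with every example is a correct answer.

filter_gt(-4) | sort_desc | filter_gt(9) | reverse | count_even

Check, running the answer program on each example:
  [18, 11, -46, -11] -> [18, 11] -> [18, 11] -> [18, 11] -> [11, 18] -> 1
  [38, -35, 36, -34, -44, -47] -> [38, 36] -> [38, 36] -> [38, 36] -> [36, 38] -> 2
  [-38, -9, 13, -9, 46, 49, -18, 31, -35, 20] -> [13, 46, 49, 31, 20] -> [49, 46, 31, 20, 13] -> [49, 46, 31, 20, 13] -> [13, 20, 31, 46, 49] -> 2
  [29, 10, 10, 46, 22, 9, 46, -2, 24, 44] -> [29, 10, 10, 46, 22, 9, 46, -2, 24, 44] -> [46, 46, 44, 29, 24, 22, 10, 10, 9, -2] -> [46, 46, 44, 29, 24, 22, 10, 10] -> [10, 10, 22, 24, 29, 44, 46, 46] -> 7
  [29, 8, -40, -34, 42, 40] -> [29, 8, 42, 40] -> [42, 40, 29, 8] -> [42, 40, 29] -> [29, 40, 42] -> 2
  [-48, 35, -10, -41, -37, -11, 0, -10] -> [35, 0] -> [35, 0] -> [35] -> [35] -> 0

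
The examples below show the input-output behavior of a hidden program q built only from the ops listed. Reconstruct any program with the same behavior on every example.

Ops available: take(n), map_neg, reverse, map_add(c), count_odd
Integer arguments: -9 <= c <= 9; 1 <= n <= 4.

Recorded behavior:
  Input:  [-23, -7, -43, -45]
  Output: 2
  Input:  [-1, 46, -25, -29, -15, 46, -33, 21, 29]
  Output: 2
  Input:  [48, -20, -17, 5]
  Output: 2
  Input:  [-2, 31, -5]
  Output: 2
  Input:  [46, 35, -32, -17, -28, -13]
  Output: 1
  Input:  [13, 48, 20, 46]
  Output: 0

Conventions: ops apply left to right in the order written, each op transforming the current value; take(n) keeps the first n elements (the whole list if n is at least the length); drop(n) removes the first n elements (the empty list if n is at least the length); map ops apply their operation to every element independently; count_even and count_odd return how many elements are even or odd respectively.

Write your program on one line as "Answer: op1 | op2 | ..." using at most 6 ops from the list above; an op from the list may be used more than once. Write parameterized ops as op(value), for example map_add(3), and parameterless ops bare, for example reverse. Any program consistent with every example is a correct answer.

map_neg | reverse | take(2) | reverse | map_add(-8) | count_odd

Check, running the answer program on each example:
  [-23, -7, -43, -45] -> [23, 7, 43, 45] -> [45, 43, 7, 23] -> [45, 43] -> [43, 45] -> [35, 37] -> 2
  [-1, 46, -25, -29, -15, 46, -33, 21, 29] -> [1, -46, 25, 29, 15, -46, 33, -21, -29] -> [-29, -21, 33, -46, 15, 29, 25, -46, 1] -> [-29, -21] -> [-21, -29] -> [-29, -37] -> 2
  [48, -20, -17, 5] -> [-48, 20, 17, -5] -> [-5, 17, 20, -48] -> [-5, 17] -> [17, -5] -> [9, -13] -> 2
  [-2, 31, -5] -> [2, -31, 5] -> [5, -31, 2] -> [5, -31] -> [-31, 5] -> [-39, -3] -> 2
  [46, 35, -32, -17, -28, -13] -> [-46, -35, 32, 17, 28, 13] -> [13, 28, 17, 32, -35, -46] -> [13, 28] -> [28, 13] -> [20, 5] -> 1
  [13, 48, 20, 46] -> [-13, -48, -20, -46] -> [-46, -20, -48, -13] -> [-46, -20] -> [-20, -46] -> [-28, -54] -> 0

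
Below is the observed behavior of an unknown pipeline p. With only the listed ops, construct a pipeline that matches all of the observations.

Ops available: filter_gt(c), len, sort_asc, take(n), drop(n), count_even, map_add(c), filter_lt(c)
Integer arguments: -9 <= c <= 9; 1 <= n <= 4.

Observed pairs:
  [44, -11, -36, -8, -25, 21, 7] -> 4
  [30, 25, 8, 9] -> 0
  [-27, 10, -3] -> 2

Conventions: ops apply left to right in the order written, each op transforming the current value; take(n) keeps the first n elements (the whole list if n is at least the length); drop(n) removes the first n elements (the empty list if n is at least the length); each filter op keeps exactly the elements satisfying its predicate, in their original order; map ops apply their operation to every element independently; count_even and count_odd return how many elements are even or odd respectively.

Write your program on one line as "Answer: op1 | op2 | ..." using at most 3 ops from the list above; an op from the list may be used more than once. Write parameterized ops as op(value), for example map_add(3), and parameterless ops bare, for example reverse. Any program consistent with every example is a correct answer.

map_add(2) | filter_lt(5) | len

Check, running the answer program on each example:
  [44, -11, -36, -8, -25, 21, 7] -> [46, -9, -34, -6, -23, 23, 9] -> [-9, -34, -6, -23] -> 4
  [30, 25, 8, 9] -> [32, 27, 10, 11] -> [] -> 0
  [-27, 10, -3] -> [-25, 12, -1] -> [-25, -1] -> 2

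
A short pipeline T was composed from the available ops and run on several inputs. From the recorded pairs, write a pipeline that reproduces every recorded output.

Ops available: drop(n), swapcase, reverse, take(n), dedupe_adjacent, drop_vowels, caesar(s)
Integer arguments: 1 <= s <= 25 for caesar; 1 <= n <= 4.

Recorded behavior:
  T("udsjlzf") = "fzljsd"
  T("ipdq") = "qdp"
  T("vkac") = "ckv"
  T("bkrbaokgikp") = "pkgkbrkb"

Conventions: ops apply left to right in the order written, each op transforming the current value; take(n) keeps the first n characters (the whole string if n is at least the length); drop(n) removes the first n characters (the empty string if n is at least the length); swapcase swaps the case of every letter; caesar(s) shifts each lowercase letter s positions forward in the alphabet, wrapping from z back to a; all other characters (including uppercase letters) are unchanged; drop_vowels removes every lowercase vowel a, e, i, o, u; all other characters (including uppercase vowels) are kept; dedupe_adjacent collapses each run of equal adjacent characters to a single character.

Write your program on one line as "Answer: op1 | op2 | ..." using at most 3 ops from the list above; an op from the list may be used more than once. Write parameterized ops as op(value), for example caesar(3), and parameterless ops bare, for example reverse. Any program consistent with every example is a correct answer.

reverse | drop_vowels

Check, running the answer program on each example:
  "udsjlzf" -> "fzljsdu" -> "fzljsd"
  "ipdq" -> "qdpi" -> "qdp"
  "vkac" -> "cakv" -> "ckv"
  "bkrbaokgikp" -> "pkigkoabrkb" -> "pkgkbrkb"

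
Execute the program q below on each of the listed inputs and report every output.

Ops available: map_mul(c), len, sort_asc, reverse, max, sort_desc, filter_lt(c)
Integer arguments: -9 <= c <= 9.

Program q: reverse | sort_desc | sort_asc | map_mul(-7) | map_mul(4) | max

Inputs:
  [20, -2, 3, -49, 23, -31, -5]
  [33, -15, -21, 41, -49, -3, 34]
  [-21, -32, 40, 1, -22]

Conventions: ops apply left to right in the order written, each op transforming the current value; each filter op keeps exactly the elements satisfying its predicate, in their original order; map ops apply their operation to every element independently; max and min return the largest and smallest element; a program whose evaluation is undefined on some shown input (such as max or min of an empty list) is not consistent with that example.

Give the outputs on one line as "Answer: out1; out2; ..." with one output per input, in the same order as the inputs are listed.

Execution, op by op:
  [20, -2, 3, -49, 23, -31, -5] -> [-5, -31, 23, -49, 3, -2, 20] -> [23, 20, 3, -2, -5, -31, -49] -> [-49, -31, -5, -2, 3, 20, 23] -> [343, 217, 35, 14, -21, -140, -161] -> [1372, 868, 140, 56, -84, -560, -644] -> 1372
  [33, -15, -21, 41, -49, -3, 34] -> [34, -3, -49, 41, -21, -15, 33] -> [41, 34, 33, -3, -15, -21, -49] -> [-49, -21, -15, -3, 33, 34, 41] -> [343, 147, 105, 21, -231, -238, -287] -> [1372, 588, 420, 84, -924, -952, -1148] -> 1372
  [-21, -32, 40, 1, -22] -> [-22, 1, 40, -32, -21] -> [40, 1, -21, -22, -32] -> [-32, -22, -21, 1, 40] -> [224, 154, 147, -7, -280] -> [896, 616, 588, -28, -1120] -> 896

1372; 1372; 896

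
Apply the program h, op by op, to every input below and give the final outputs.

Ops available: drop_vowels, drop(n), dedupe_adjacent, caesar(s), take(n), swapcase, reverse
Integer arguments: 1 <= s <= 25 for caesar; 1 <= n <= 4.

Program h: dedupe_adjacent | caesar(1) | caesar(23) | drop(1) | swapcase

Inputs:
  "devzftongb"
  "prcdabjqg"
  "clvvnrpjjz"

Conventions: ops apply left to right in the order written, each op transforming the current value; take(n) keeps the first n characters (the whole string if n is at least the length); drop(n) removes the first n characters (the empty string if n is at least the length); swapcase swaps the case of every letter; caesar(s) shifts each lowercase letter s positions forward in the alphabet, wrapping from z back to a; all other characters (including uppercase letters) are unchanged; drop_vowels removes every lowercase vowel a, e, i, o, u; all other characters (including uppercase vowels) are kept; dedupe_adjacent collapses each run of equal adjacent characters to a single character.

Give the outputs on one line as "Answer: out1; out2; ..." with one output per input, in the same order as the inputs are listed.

"CTXDRMLEZ"; "PABYZHOE"; "JTLPNHX"

Execution, op by op:
  "devzftongb" -> "devzftongb" -> "efwagupohc" -> "bctxdrmlez" -> "ctxdrmlez" -> "CTXDRMLEZ"
  "prcdabjqg" -> "prcdabjqg" -> "qsdebckrh" -> "npabyzhoe" -> "pabyzhoe" -> "PABYZHOE"
  "clvvnrpjjz" -> "clvnrpjz" -> "dmwosqka" -> "ajtlpnhx" -> "jtlpnhx" -> "JTLPNHX"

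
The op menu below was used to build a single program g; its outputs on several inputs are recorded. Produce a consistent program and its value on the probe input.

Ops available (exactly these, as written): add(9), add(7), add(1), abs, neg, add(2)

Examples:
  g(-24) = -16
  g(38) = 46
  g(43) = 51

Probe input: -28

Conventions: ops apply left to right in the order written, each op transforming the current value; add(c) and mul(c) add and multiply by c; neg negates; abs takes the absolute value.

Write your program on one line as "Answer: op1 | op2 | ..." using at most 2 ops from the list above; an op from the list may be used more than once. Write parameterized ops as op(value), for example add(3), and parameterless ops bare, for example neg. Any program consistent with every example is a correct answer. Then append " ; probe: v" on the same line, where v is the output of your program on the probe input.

add(7) | add(1) ; probe: -20

Check, running the answer program on each example:
  -24 -> -17 -> -16
  38 -> 45 -> 46
  43 -> 50 -> 51
  probe: -28 -> -21 -> -20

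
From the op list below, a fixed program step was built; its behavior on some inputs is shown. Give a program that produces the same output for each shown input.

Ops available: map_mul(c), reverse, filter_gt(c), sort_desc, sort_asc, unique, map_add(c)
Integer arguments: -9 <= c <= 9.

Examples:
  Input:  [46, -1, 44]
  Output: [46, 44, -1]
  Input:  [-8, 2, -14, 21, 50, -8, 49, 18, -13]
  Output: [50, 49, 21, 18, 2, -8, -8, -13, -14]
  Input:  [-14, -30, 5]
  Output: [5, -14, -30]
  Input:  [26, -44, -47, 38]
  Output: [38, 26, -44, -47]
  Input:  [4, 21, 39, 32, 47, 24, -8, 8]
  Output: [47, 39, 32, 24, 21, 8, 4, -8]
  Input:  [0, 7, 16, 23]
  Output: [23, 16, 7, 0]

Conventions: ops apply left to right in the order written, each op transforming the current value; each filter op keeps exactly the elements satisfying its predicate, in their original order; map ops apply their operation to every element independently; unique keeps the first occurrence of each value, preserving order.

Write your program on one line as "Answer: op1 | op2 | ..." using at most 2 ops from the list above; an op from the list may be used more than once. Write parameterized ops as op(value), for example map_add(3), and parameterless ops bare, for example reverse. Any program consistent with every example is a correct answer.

sort_asc | reverse

Check, running the answer program on each example:
  [46, -1, 44] -> [-1, 44, 46] -> [46, 44, -1]
  [-8, 2, -14, 21, 50, -8, 49, 18, -13] -> [-14, -13, -8, -8, 2, 18, 21, 49, 50] -> [50, 49, 21, 18, 2, -8, -8, -13, -14]
  [-14, -30, 5] -> [-30, -14, 5] -> [5, -14, -30]
  [26, -44, -47, 38] -> [-47, -44, 26, 38] -> [38, 26, -44, -47]
  [4, 21, 39, 32, 47, 24, -8, 8] -> [-8, 4, 8, 21, 24, 32, 39, 47] -> [47, 39, 32, 24, 21, 8, 4, -8]
  [0, 7, 16, 23] -> [0, 7, 16, 23] -> [23, 16, 7, 0]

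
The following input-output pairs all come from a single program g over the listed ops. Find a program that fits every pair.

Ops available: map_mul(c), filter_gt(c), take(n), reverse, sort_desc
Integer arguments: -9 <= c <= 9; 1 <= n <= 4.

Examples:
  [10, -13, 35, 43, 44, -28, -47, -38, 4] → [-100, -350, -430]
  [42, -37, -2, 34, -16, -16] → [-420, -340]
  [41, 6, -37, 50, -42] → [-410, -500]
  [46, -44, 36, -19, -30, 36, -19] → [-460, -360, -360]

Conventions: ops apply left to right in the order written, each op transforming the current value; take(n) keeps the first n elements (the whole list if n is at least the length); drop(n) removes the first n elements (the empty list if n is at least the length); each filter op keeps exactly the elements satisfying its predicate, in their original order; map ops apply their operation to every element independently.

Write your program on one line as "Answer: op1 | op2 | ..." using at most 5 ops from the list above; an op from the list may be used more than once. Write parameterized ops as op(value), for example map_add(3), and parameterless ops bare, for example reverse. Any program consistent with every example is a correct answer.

filter_gt(1) | filter_gt(9) | map_mul(-5) | take(3) | map_mul(2)

Check, running the answer program on each example:
  [10, -13, 35, 43, 44, -28, -47, -38, 4] -> [10, 35, 43, 44, 4] -> [10, 35, 43, 44] -> [-50, -175, -215, -220] -> [-50, -175, -215] -> [-100, -350, -430]
  [42, -37, -2, 34, -16, -16] -> [42, 34] -> [42, 34] -> [-210, -170] -> [-210, -170] -> [-420, -340]
  [41, 6, -37, 50, -42] -> [41, 6, 50] -> [41, 50] -> [-205, -250] -> [-205, -250] -> [-410, -500]
  [46, -44, 36, -19, -30, 36, -19] -> [46, 36, 36] -> [46, 36, 36] -> [-230, -180, -180] -> [-230, -180, -180] -> [-460, -360, -360]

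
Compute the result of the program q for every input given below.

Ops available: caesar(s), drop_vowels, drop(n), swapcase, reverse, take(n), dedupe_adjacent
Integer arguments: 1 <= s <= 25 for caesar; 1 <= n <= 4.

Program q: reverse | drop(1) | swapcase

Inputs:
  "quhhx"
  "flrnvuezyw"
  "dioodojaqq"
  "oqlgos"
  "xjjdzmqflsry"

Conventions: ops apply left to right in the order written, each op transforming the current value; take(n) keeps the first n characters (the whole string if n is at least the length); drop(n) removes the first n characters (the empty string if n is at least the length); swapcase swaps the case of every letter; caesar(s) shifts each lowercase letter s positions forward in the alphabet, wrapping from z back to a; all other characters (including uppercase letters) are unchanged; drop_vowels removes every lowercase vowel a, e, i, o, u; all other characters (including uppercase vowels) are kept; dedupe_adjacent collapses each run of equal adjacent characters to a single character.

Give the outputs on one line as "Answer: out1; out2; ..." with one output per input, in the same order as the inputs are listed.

Execution, op by op:
  "quhhx" -> "xhhuq" -> "hhuq" -> "HHUQ"
  "flrnvuezyw" -> "wyzeuvnrlf" -> "yzeuvnrlf" -> "YZEUVNRLF"
  "dioodojaqq" -> "qqajodooid" -> "qajodooid" -> "QAJODOOID"
  "oqlgos" -> "soglqo" -> "oglqo" -> "OGLQO"
  "xjjdzmqflsry" -> "yrslfqmzdjjx" -> "rslfqmzdjjx" -> "RSLFQMZDJJX"

"HHUQ"; "YZEUVNRLF"; "QAJODOOID"; "OGLQO"; "RSLFQMZDJJX"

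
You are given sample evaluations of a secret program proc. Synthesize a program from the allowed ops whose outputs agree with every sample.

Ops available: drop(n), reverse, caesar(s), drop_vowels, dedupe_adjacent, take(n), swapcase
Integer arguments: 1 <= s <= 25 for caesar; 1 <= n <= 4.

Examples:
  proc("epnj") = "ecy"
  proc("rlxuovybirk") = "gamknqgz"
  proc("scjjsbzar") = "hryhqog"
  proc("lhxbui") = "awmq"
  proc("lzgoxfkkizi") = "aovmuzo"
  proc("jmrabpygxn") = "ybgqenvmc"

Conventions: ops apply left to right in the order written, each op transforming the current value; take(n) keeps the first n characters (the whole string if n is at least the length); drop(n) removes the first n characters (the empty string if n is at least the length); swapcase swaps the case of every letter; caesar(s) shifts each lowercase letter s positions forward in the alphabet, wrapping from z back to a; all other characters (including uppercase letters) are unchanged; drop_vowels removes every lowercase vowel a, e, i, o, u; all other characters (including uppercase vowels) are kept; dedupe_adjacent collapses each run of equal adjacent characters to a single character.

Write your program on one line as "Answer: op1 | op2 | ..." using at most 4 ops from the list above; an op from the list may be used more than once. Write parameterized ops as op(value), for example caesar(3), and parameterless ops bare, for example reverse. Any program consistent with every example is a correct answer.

dedupe_adjacent | drop_vowels | caesar(13) | caesar(2)

Check, running the answer program on each example:
  "epnj" -> "epnj" -> "pnj" -> "caw" -> "ecy"
  "rlxuovybirk" -> "rlxuovybirk" -> "rlxvybrk" -> "eykiloex" -> "gamknqgz"
  "scjjsbzar" -> "scjsbzar" -> "scjsbzr" -> "fpwfome" -> "hryhqog"
  "lhxbui" -> "lhxbui" -> "lhxb" -> "yuko" -> "awmq"
  "lzgoxfkkizi" -> "lzgoxfkizi" -> "lzgxfkz" -> "ymtksxm" -> "aovmuzo"
  "jmrabpygxn" -> "jmrabpygxn" -> "jmrbpygxn" -> "wzeocltka" -> "ybgqenvmc"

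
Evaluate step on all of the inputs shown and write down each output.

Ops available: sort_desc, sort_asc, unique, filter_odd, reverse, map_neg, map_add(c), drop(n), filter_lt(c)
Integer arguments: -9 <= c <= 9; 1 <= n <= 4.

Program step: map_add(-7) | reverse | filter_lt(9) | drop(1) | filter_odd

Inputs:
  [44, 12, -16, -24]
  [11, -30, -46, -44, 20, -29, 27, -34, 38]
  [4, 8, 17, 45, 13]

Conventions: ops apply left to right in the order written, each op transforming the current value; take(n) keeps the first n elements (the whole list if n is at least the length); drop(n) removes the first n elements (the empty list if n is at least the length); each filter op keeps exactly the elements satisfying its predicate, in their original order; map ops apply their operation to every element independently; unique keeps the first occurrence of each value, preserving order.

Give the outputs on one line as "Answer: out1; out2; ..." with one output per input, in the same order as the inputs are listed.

[-23, 5]; [-51, -53, -37]; [1, -3]

Execution, op by op:
  [44, 12, -16, -24] -> [37, 5, -23, -31] -> [-31, -23, 5, 37] -> [-31, -23, 5] -> [-23, 5] -> [-23, 5]
  [11, -30, -46, -44, 20, -29, 27, -34, 38] -> [4, -37, -53, -51, 13, -36, 20, -41, 31] -> [31, -41, 20, -36, 13, -51, -53, -37, 4] -> [-41, -36, -51, -53, -37, 4] -> [-36, -51, -53, -37, 4] -> [-51, -53, -37]
  [4, 8, 17, 45, 13] -> [-3, 1, 10, 38, 6] -> [6, 38, 10, 1, -3] -> [6, 1, -3] -> [1, -3] -> [1, -3]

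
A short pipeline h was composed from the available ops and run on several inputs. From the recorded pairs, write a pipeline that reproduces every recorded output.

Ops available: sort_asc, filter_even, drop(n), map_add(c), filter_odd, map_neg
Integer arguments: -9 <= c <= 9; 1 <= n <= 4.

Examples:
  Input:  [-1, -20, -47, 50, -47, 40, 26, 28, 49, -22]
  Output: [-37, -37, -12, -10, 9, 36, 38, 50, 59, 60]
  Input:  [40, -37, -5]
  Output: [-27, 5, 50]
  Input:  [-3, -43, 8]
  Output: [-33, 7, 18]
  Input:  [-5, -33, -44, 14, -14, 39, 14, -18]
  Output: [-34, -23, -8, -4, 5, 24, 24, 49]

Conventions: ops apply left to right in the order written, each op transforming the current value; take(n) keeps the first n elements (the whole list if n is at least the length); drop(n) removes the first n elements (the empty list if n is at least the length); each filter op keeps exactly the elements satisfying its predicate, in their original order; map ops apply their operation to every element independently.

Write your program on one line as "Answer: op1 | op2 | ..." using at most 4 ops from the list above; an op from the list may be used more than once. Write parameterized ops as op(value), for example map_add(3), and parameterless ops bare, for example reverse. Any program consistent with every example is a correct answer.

map_add(2) | sort_asc | map_add(8)

Check, running the answer program on each example:
  [-1, -20, -47, 50, -47, 40, 26, 28, 49, -22] -> [1, -18, -45, 52, -45, 42, 28, 30, 51, -20] -> [-45, -45, -20, -18, 1, 28, 30, 42, 51, 52] -> [-37, -37, -12, -10, 9, 36, 38, 50, 59, 60]
  [40, -37, -5] -> [42, -35, -3] -> [-35, -3, 42] -> [-27, 5, 50]
  [-3, -43, 8] -> [-1, -41, 10] -> [-41, -1, 10] -> [-33, 7, 18]
  [-5, -33, -44, 14, -14, 39, 14, -18] -> [-3, -31, -42, 16, -12, 41, 16, -16] -> [-42, -31, -16, -12, -3, 16, 16, 41] -> [-34, -23, -8, -4, 5, 24, 24, 49]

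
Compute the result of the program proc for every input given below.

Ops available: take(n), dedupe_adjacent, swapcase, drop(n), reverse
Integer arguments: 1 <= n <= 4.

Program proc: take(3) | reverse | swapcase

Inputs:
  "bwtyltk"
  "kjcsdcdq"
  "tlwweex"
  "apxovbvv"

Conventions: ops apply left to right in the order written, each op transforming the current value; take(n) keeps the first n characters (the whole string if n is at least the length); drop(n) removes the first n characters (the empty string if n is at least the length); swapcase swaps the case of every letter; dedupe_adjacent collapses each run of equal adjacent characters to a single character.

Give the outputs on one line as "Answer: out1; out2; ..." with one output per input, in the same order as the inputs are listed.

Execution, op by op:
  "bwtyltk" -> "bwt" -> "twb" -> "TWB"
  "kjcsdcdq" -> "kjc" -> "cjk" -> "CJK"
  "tlwweex" -> "tlw" -> "wlt" -> "WLT"
  "apxovbvv" -> "apx" -> "xpa" -> "XPA"

"TWB"; "CJK"; "WLT"; "XPA"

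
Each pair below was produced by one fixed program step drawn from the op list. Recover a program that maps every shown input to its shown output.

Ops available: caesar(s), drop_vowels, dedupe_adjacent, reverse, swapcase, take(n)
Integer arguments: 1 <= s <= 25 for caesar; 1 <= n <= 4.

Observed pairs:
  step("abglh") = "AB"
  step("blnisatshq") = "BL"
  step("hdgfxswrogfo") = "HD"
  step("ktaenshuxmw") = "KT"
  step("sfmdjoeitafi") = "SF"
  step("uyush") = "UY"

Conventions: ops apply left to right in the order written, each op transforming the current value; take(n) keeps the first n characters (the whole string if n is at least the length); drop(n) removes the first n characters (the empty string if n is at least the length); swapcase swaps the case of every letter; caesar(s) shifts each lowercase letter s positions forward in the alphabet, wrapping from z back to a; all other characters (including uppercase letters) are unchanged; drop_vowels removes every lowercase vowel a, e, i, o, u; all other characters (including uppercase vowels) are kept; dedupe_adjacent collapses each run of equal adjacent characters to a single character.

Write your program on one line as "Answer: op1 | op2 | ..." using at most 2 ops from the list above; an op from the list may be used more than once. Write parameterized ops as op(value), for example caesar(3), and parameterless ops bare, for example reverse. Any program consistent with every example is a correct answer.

swapcase | take(2)

Check, running the answer program on each example:
  "abglh" -> "ABGLH" -> "AB"
  "blnisatshq" -> "BLNISATSHQ" -> "BL"
  "hdgfxswrogfo" -> "HDGFXSWROGFO" -> "HD"
  "ktaenshuxmw" -> "KTAENSHUXMW" -> "KT"
  "sfmdjoeitafi" -> "SFMDJOEITAFI" -> "SF"
  "uyush" -> "UYUSH" -> "UY"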